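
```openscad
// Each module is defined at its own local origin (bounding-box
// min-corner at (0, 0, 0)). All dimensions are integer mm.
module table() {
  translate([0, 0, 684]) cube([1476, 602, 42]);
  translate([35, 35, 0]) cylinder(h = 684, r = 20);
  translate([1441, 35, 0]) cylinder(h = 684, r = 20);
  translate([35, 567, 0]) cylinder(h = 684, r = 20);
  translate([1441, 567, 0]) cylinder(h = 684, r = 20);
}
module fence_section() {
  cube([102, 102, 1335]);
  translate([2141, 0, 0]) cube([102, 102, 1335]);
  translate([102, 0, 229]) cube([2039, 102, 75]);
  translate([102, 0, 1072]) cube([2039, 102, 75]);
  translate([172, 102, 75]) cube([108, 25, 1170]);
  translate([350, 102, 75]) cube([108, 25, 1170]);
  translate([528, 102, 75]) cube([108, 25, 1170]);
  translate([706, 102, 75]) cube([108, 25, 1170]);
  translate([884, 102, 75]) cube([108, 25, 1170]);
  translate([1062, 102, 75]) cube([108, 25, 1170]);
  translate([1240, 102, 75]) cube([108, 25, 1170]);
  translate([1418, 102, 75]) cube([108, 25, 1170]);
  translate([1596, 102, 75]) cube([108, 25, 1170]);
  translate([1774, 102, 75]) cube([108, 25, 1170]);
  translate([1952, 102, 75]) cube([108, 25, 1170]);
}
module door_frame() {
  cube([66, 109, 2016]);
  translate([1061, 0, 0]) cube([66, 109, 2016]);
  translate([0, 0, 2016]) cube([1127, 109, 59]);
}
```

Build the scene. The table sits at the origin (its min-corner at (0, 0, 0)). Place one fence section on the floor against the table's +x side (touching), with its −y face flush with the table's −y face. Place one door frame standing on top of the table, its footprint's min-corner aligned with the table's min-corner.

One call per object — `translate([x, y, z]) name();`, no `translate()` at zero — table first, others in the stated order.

table();
translate([1476, 0, 0]) fence_section();
translate([0, 0, 726]) door_frame();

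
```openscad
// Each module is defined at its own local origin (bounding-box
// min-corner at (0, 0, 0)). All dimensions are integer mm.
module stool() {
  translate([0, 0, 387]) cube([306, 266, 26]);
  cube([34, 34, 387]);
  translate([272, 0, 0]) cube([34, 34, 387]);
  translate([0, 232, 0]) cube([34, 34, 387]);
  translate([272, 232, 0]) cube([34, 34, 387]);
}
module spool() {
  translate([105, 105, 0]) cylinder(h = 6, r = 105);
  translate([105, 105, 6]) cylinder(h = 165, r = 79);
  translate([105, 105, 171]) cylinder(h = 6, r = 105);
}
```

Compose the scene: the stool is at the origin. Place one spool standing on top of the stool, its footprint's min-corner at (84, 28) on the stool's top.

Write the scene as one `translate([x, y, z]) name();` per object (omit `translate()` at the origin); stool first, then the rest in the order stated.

stool();
translate([84, 28, 413]) spool();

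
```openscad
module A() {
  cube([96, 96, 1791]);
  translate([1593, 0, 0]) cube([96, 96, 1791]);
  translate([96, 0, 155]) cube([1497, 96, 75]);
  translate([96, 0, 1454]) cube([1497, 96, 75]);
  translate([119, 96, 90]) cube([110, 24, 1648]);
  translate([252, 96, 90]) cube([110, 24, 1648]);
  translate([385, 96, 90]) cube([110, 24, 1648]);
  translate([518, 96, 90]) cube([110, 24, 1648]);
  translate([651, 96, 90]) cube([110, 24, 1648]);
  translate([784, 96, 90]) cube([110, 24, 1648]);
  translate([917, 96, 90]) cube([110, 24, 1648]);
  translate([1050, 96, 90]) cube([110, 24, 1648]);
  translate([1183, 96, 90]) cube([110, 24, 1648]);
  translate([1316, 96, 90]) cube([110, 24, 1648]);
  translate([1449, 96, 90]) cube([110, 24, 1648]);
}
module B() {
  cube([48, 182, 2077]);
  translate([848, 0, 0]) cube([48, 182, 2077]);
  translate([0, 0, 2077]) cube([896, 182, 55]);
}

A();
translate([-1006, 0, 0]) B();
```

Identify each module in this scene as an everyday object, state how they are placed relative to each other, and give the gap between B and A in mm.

The door frame's nearest face is 110 mm from the fence section's −x face.

A is a fence section. B is a door frame. The door frame is on the floor beside the fence section on its −x side. The gap between the door frame and the fence section is 110 mm.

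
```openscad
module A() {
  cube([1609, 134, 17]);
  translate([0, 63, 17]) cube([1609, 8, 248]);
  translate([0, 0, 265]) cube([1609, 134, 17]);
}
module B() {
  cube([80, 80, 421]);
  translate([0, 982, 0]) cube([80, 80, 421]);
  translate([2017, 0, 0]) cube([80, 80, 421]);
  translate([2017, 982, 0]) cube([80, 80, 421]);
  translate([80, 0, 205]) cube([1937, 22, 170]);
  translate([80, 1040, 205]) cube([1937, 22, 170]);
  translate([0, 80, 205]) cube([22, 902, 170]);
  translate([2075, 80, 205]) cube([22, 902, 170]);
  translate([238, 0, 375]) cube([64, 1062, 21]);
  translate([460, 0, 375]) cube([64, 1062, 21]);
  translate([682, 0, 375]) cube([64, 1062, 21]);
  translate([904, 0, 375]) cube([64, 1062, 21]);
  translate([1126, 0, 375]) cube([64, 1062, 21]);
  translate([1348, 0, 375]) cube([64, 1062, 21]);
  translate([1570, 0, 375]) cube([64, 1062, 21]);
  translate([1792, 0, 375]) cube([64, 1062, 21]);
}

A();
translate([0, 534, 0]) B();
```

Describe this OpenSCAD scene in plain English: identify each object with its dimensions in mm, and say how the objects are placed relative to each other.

A is an I-beam lying along x, 1609 mm long. Overall section height 282 mm. Two flanges 134 mm wide (y) and 17 mm thick, one on the floor and one at the top; a web 8 mm thick runs between them, centred on the flange width.

B is a bed frame 2097 mm long (x) by 1062 mm wide (y). Four 80×80 mm corner posts, 421 mm tall, at the corners of the footprint. Four rails of 22 mm thickness and 170 mm height run between adjacent posts with their undersides at z = 205 mm, their outer faces flush with the outside of the frame (the two x-running rails run between the posts' inner faces; the two y-running rails run between the posts' inner faces). 8 slats, each 64 mm wide (x) and 21 mm thick, lie across the top of the two x-running rails, running the full 1062 mm width of the frame in y; the slats are evenly spaced along x between the inner faces of the end posts with equal gaps (rounded down to the nearest mm) at the −x end and between each pair — any rounding remainder accumulates at the +x end.

The bed frame is on the floor beside the I-beam on its +y side.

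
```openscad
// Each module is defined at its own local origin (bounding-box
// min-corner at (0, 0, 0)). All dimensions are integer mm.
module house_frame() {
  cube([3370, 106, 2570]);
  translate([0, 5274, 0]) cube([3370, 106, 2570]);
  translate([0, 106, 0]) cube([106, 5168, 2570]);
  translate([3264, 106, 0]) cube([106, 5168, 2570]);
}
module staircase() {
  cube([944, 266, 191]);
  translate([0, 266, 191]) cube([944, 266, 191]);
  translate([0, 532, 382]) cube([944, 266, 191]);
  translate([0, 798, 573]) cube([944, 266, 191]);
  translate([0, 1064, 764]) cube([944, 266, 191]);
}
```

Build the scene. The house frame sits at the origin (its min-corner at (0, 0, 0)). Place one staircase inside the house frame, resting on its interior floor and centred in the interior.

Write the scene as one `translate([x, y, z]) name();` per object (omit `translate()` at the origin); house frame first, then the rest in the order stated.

house_frame();
translate([1213, 2025, 0]) staircase();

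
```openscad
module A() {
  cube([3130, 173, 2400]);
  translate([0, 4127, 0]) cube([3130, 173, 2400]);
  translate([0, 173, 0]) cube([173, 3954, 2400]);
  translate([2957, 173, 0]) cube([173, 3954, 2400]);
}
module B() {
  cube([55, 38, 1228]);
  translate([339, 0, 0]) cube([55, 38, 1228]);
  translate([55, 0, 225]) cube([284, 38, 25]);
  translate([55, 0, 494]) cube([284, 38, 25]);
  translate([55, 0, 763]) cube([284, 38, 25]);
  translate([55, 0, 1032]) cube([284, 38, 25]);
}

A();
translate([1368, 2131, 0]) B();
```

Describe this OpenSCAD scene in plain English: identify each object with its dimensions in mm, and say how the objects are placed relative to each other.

A is a box-shaped house frame (walls only): outside footprint 3130×4300 mm, wall height 2400 mm, wall thickness 173 mm. The two y-facing walls run the full x-width; the two x-facing walls fit between the inner faces of the y-facing walls.

B is a straight ladder. Two 55×38 mm vertical rails, 1228 mm tall, stand 394 mm apart (outside-to-outside) with their front faces coplanar on the −y side. 4 rungs, each 38 mm deep and 25 mm tall, span between the inner faces of the rails, front faces flush with the rails. The lowest rung's underside is at z = 225 mm and rungs are spaced 269 mm apart (underside to underside).

The ladder sits inside the house frame, centred.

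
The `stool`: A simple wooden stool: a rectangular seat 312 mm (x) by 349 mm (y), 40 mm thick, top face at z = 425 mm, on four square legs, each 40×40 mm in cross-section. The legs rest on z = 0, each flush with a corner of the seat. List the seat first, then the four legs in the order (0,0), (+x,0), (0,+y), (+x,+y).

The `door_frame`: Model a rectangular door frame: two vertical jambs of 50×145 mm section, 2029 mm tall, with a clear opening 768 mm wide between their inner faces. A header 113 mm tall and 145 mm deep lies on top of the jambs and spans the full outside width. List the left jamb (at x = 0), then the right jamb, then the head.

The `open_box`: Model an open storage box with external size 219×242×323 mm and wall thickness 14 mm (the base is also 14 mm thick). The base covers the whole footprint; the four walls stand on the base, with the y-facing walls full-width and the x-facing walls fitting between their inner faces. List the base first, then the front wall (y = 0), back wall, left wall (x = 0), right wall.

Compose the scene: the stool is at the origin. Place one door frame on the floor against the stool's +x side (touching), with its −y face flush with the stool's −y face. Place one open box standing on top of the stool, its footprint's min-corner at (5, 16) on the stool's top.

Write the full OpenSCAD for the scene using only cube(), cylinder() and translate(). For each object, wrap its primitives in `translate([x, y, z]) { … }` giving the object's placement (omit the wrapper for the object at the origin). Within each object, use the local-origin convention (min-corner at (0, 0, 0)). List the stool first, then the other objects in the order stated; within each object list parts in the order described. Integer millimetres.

translate([0, 0, 385]) cube([312, 349, 40]);
cube([40, 40, 385]);
translate([272, 0, 0]) cube([40, 40, 385]);
translate([0, 309, 0]) cube([40, 40, 385]);
translate([272, 309, 0]) cube([40, 40, 385]);
translate([312, 0, 0]) {
  cube([50, 145, 2029]);
  translate([818, 0, 0]) cube([50, 145, 2029]);
  translate([0, 0, 2029]) cube([868, 145, 113]);
}
translate([5, 16, 425]) {
  cube([219, 242, 14]);
  translate([0, 0, 14]) cube([219, 14, 309]);
  translate([0, 228, 14]) cube([219, 14, 309]);
  translate([0, 14, 14]) cube([14, 214, 309]);
  translate([205, 14, 14]) cube([14, 214, 309]);
}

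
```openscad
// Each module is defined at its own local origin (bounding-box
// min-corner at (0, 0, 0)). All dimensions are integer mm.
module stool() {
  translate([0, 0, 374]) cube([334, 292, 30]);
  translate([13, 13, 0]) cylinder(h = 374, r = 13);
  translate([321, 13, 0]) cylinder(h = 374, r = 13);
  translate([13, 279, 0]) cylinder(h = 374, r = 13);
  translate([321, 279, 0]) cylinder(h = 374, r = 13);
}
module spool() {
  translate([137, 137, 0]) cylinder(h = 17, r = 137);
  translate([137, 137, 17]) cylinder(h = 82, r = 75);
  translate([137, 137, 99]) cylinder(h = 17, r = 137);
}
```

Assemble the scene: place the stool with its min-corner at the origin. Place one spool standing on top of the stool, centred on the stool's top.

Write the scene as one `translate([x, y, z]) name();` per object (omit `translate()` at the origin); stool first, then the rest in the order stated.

stool();
translate([30, 9, 404]) spool();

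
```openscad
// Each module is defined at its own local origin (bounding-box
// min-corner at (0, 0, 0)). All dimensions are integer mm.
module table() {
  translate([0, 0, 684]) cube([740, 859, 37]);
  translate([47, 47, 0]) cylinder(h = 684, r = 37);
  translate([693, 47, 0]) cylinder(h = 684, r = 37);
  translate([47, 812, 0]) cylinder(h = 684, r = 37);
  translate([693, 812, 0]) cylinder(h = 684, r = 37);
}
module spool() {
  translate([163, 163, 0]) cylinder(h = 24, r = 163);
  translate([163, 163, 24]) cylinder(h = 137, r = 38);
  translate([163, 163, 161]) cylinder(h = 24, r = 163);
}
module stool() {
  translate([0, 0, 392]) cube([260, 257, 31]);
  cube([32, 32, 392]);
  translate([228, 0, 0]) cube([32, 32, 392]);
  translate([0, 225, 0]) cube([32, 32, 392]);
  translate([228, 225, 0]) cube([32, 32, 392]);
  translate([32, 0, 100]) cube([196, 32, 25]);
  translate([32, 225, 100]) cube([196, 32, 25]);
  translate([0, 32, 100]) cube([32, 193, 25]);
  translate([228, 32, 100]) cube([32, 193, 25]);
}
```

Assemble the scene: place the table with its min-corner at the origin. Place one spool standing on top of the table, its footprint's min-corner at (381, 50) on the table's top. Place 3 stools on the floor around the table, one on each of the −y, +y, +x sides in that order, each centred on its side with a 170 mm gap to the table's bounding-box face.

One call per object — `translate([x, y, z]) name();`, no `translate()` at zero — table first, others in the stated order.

table();
translate([381, 50, 721]) spool();
translate([240, -427, 0]) stool();
translate([240, 1029, 0]) stool();
translate([910, 301, 0]) stool();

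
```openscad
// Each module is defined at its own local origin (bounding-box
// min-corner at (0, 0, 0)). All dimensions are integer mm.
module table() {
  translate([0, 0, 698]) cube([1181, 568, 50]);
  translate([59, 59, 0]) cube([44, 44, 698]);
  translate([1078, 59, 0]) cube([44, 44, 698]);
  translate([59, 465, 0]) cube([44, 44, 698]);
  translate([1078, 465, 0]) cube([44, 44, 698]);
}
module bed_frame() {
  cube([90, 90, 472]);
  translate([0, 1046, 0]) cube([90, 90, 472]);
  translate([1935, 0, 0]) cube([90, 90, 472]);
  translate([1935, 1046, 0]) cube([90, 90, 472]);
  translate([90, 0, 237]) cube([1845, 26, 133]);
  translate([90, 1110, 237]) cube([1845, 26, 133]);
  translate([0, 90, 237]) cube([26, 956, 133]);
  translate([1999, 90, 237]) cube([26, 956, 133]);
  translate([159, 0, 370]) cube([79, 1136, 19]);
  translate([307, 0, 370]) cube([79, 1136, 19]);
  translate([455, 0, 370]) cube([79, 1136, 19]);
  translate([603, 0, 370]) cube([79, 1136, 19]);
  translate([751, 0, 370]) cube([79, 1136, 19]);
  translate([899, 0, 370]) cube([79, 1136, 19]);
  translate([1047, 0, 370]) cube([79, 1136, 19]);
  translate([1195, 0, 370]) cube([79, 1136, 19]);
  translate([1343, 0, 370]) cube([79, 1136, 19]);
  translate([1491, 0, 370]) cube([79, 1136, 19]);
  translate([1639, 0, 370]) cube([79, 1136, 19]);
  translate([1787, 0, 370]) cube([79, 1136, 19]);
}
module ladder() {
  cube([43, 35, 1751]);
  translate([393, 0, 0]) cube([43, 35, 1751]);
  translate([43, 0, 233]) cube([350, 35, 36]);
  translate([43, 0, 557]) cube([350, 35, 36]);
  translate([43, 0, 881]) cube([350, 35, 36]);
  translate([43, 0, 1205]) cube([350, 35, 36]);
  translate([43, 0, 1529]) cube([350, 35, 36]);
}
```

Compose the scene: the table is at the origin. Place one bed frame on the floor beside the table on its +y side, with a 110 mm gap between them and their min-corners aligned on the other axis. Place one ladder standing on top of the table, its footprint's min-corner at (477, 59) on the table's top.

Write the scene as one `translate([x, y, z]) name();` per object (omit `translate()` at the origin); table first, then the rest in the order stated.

table();
translate([0, 678, 0]) bed_frame();
translate([477, 59, 748]) ladder();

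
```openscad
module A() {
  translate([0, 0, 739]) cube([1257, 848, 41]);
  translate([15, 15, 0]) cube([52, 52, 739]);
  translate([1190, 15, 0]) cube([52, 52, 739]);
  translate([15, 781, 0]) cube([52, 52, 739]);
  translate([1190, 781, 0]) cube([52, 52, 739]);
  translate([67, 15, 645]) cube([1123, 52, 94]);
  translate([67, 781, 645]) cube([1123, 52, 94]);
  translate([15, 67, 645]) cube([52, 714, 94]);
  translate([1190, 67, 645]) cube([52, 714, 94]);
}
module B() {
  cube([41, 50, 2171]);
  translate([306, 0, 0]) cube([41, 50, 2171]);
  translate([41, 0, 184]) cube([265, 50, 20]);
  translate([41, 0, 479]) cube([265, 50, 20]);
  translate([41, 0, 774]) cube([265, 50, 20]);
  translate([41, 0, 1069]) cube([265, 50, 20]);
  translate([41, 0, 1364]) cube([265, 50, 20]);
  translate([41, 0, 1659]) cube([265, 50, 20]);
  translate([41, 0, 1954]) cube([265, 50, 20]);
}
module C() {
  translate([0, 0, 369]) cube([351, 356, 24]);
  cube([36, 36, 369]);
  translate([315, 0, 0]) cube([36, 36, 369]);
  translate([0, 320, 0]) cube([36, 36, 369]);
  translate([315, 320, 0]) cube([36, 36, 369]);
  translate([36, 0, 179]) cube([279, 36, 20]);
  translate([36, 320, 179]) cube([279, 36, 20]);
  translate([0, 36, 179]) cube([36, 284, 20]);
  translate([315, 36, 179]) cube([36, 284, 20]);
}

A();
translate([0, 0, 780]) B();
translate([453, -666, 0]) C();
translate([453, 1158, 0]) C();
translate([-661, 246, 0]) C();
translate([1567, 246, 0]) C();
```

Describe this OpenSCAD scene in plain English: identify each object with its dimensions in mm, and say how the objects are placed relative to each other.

A is a rectangular dining table. The top is 1257×848×41 mm with its upper surface at z = 780 mm. It stands on four 52×52 mm square legs, each inset 15 mm from the nearest pair of top edges, running from the floor to the underside of the top. Four apron rails, 52 mm thick and 94 mm tall, run between adjacent legs with their top edges flush with the underside of the top and their outer faces flush with the legs' outer faces.

B is a straight ladder. Two 41×50 mm vertical rails, 2171 mm tall, stand 347 mm apart (outside-to-outside) with their front faces coplanar on the −y side. 7 rungs, each 50 mm deep and 20 mm tall, span between the inner faces of the rails, front faces flush with the rails. The lowest rung's underside is at z = 184 mm and rungs are spaced 295 mm apart (underside to underside).

C is a simple wooden stool: a rectangular seat 351 mm (x) by 356 mm (y), 24 mm thick, top face at z = 393 mm, on four square legs, each 36×36 mm in cross-section. The legs rest on z = 0, each flush with a corner of the seat. Four stretchers, 36 mm wide and 20 mm tall, connect adjacent legs with their undersides at z = 179 mm, each running between the inner faces of the legs it joins and aligned with the legs' outer faces on the other axis.

The ladder is on top of the table. Four stools sit around the table at the −y, +y, −x, +x sides.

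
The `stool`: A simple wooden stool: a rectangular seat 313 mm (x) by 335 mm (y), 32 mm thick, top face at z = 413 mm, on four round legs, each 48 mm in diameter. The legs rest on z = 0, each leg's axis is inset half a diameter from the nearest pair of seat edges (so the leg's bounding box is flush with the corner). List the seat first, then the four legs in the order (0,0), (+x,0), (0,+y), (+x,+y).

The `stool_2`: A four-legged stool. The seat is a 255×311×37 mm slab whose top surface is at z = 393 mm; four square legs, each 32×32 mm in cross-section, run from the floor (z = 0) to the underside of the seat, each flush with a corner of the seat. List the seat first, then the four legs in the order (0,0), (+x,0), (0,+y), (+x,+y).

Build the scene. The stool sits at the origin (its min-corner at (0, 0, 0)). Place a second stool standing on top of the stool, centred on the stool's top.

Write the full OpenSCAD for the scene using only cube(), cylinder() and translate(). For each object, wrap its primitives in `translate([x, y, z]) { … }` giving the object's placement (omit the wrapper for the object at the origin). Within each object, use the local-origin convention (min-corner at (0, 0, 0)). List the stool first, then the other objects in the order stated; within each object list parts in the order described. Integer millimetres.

translate([0, 0, 381]) cube([313, 335, 32]);
translate([24, 24, 0]) cylinder(h = 381, r = 24);
translate([289, 24, 0]) cylinder(h = 381, r = 24);
translate([24, 311, 0]) cylinder(h = 381, r = 24);
translate([289, 311, 0]) cylinder(h = 381, r = 24);
translate([29, 12, 413]) {
  translate([0, 0, 356]) cube([255, 311, 37]);
  cube([32, 32, 356]);
  translate([223, 0, 0]) cube([32, 32, 356]);
  translate([0, 279, 0]) cube([32, 32, 356]);
  translate([223, 279, 0]) cube([32, 32, 356]);
}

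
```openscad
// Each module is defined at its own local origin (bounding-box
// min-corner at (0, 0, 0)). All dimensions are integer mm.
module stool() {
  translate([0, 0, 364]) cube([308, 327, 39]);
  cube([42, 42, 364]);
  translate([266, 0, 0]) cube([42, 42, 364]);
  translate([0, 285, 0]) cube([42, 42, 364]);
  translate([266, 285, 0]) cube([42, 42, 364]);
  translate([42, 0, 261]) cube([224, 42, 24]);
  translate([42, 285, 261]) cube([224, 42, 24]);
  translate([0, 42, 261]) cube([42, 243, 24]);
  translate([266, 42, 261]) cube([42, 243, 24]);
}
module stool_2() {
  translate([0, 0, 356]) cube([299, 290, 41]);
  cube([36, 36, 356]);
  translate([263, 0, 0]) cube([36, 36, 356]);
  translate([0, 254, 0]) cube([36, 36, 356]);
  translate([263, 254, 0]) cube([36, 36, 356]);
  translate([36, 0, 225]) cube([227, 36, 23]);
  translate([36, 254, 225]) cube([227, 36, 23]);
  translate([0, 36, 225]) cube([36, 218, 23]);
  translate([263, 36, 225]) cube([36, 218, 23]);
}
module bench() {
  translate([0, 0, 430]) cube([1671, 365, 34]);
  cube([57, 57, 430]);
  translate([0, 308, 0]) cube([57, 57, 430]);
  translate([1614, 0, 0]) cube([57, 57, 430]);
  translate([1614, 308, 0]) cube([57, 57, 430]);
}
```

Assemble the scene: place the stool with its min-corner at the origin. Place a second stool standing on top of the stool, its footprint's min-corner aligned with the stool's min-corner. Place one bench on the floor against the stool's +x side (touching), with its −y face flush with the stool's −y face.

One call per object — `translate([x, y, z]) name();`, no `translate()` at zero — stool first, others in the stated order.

stool();
translate([0, 0, 403]) stool_2();
translate([308, 0, 0]) bench();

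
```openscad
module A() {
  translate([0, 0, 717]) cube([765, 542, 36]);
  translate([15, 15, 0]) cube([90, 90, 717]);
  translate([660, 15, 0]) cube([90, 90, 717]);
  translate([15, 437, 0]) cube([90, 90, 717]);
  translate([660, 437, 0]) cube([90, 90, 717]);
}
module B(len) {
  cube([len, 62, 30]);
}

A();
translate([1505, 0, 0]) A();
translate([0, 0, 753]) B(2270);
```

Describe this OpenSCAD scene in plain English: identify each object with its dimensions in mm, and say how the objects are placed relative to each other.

A is a table: top 765 mm (x) × 542 mm (y), 36 mm thick, upper face at z = 753 mm, on four 90×90 mm square legs, each inset 15 mm from the nearest pair of top edges, running from z = 0 to the bottom of the top.

B is a rectangular beam 2270 mm long (x), 62 mm deep (y), 30 mm thick (z).

The beam spans the tops of two tables placed 740 mm apart, resting at z = 753 mm.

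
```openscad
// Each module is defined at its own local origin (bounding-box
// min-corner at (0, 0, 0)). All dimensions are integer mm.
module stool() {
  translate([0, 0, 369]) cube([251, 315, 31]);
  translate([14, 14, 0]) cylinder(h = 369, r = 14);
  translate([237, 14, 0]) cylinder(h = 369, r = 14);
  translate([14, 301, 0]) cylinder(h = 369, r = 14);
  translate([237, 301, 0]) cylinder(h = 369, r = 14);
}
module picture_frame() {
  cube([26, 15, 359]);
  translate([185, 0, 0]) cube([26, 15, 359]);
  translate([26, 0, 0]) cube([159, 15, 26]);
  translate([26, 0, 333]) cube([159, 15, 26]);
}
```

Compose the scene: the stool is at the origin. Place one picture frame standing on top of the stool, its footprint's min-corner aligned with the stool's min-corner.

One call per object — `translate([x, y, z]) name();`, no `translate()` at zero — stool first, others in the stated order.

stool();
translate([0, 0, 400]) picture_frame();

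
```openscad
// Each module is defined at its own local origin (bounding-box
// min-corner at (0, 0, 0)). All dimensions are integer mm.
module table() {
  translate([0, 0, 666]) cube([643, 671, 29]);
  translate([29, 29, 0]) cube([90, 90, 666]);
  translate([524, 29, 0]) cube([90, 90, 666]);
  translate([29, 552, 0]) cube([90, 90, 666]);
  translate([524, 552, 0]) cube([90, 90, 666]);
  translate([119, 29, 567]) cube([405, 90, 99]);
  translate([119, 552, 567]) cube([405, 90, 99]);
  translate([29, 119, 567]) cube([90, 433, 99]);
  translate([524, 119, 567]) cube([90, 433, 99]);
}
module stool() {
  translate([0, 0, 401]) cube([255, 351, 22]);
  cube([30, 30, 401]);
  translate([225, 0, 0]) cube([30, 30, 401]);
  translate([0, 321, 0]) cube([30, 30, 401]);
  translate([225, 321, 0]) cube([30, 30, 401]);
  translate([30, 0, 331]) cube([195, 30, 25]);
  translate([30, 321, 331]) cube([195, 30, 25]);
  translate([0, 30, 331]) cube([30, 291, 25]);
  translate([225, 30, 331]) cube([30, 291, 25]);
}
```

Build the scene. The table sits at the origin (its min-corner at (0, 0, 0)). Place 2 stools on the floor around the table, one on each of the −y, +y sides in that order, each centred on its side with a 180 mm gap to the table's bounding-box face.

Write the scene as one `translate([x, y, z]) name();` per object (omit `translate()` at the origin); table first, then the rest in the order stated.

table();
translate([194, -531, 0]) stool();
translate([194, 851, 0]) stool();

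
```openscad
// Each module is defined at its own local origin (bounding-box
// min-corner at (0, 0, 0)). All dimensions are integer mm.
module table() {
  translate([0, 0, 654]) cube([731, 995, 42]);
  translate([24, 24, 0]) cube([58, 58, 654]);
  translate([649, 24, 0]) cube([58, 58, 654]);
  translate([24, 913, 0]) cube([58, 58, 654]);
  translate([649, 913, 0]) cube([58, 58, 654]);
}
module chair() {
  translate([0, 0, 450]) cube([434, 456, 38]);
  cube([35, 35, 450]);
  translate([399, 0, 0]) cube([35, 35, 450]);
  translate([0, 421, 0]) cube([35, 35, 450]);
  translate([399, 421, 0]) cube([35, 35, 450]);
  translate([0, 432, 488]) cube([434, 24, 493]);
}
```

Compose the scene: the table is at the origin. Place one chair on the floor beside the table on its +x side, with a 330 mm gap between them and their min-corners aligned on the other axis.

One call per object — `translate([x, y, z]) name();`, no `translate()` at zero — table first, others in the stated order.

table();
translate([1061, 0, 0]) chair();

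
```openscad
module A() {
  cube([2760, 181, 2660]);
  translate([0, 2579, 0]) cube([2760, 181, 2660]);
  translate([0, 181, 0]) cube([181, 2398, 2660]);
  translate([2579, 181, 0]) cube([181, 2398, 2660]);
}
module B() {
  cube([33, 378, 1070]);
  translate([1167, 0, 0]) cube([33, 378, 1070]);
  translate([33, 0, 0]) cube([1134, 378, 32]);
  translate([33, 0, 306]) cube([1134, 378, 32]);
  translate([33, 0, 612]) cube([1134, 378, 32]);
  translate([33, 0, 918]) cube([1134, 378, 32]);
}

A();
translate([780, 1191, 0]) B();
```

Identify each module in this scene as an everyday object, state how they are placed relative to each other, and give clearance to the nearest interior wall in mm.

Clearances: x = 599, y = 1010; minimum 599 mm.

A is a house frame. B is a bookshelf. The bookshelf sits inside the house frame, centred. The clearance to the nearest interior wall is 599 mm.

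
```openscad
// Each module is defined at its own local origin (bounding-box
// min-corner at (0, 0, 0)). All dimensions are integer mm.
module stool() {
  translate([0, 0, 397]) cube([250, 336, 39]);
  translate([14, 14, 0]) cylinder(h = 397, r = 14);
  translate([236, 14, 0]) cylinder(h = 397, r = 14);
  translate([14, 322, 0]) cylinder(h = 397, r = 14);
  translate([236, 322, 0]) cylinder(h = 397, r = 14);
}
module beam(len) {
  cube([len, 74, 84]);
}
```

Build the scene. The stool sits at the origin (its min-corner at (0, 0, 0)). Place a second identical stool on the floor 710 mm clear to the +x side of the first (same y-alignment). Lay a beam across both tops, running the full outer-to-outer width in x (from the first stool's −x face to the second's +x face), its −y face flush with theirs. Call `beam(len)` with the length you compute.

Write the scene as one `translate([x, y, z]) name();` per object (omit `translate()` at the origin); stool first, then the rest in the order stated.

stool();
translate([960, 0, 0]) stool();
translate([0, 0, 436]) beam(1210);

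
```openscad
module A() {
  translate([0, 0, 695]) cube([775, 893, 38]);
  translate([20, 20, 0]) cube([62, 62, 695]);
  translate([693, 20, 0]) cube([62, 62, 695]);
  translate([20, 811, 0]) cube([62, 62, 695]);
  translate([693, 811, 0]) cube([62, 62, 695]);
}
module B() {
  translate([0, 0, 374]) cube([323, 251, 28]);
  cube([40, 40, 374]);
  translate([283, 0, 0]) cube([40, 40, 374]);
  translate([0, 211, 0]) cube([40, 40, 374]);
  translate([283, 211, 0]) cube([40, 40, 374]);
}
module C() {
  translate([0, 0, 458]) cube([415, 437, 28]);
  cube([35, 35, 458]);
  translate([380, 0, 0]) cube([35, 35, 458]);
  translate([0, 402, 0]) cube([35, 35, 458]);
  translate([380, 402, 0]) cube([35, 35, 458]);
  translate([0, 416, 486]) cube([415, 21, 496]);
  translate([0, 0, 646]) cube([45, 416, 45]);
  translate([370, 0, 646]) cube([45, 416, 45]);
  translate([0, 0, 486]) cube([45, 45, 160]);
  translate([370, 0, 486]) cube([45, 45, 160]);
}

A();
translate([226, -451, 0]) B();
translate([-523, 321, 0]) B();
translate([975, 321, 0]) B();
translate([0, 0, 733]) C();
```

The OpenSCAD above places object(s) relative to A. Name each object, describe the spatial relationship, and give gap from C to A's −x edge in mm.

The chair's min-x is at 0; the table's min-x is 0; gap = 0 mm.

A is a table. B is a stool. C is a chair. Three stools sit around the table at the −y, −x, +x sides. The chair is on top of the table. The gap from the chair to the table's −x edge is 0 mm.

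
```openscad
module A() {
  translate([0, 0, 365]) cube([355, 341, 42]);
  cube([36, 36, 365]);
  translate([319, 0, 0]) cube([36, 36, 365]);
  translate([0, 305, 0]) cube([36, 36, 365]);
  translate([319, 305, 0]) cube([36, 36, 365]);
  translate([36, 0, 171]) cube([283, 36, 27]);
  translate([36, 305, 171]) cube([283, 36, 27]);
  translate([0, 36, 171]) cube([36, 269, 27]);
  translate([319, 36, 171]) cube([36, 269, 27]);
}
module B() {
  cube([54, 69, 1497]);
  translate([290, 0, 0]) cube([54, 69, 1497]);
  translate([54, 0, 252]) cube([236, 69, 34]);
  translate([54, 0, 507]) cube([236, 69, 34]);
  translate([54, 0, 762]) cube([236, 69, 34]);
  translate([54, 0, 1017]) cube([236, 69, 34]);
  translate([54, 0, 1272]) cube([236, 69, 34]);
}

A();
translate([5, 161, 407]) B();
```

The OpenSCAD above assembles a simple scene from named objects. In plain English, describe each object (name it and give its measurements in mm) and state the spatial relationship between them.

A is a four-legged stool. The seat is a 355×341×42 mm slab whose top surface is at z = 407 mm; four square legs, each 36×36 mm in cross-section, run from the floor (z = 0) to the underside of the seat, each flush with a corner of the seat. Four stretchers, 36 mm wide and 27 mm tall, connect adjacent legs with their undersides at z = 171 mm, each running between the inner faces of the legs it joins and aligned with the legs' outer faces on the other axis.

B is a straight ladder. Two 54×69 mm vertical rails, 1497 mm tall, stand 344 mm apart (outside-to-outside) with their front faces coplanar on the −y side. 5 rungs, each 69 mm deep and 34 mm tall, span between the inner faces of the rails, front faces flush with the rails. The lowest rung's underside is at z = 252 mm and rungs are spaced 255 mm apart (underside to underside).

The ladder is on top of the stool.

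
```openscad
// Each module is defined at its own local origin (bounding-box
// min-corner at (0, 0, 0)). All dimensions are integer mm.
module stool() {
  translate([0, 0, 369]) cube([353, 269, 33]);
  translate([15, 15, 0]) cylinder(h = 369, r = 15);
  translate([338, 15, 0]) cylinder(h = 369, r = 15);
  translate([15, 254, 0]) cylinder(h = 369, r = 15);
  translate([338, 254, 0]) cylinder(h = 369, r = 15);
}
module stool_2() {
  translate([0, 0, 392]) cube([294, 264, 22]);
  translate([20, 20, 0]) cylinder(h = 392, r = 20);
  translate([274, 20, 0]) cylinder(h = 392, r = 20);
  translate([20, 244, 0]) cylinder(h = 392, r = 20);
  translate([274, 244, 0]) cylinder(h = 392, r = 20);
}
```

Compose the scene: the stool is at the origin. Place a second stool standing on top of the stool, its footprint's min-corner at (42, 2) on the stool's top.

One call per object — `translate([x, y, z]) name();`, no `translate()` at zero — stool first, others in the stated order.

stool();
translate([42, 2, 402]) stool_2();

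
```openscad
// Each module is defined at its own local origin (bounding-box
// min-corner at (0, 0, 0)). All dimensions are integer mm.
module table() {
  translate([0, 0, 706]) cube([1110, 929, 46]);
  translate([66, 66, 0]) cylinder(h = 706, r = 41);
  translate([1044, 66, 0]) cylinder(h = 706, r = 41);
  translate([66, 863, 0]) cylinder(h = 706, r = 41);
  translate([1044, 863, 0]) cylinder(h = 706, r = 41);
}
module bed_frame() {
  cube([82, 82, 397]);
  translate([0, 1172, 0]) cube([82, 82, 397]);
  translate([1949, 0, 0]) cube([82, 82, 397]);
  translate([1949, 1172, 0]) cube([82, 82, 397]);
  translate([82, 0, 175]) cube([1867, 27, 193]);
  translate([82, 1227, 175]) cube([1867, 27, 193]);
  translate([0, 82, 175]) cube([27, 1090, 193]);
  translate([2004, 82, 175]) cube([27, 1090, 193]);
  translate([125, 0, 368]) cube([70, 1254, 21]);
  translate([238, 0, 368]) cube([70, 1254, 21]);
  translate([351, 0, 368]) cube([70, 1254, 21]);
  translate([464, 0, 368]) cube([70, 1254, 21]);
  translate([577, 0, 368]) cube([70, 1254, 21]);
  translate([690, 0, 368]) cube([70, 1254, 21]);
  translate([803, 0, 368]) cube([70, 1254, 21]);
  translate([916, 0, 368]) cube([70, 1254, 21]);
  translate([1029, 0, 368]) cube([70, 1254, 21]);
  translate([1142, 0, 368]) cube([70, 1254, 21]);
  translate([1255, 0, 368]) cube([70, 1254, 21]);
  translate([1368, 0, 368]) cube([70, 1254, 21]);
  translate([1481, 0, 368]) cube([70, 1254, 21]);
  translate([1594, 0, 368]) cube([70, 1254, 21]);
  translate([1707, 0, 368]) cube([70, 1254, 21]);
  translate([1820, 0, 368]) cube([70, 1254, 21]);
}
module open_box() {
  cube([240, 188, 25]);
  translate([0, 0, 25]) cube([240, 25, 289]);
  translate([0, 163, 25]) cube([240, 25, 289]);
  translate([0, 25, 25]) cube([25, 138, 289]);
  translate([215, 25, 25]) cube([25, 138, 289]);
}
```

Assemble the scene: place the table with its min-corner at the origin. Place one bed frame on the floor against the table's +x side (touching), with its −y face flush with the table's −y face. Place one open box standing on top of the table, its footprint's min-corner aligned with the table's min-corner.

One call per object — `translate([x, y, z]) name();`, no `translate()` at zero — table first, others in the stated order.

table();
translate([1110, 0, 0]) bed_frame();
translate([0, 0, 752]) open_box();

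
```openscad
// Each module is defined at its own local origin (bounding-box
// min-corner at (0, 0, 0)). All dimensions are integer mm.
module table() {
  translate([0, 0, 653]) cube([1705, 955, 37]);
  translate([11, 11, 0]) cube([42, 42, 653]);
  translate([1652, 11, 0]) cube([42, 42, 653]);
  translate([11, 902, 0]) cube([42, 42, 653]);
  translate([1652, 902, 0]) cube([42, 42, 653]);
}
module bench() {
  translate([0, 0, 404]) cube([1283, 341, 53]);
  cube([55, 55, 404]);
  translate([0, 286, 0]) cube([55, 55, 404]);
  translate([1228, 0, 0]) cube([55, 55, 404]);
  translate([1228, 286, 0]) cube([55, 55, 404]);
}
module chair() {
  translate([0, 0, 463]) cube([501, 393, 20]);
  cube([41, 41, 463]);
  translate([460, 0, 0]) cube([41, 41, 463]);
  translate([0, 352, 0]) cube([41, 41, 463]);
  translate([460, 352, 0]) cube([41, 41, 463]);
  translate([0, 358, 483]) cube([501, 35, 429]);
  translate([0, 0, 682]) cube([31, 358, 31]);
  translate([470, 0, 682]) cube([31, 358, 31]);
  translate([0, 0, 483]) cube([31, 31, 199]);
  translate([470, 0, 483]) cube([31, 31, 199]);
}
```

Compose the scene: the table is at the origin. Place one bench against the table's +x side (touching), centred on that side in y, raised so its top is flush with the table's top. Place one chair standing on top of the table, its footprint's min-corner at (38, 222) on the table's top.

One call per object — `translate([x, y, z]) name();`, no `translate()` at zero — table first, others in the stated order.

table();
translate([1705, 307, 233]) bench();
translate([38, 222, 690]) chair();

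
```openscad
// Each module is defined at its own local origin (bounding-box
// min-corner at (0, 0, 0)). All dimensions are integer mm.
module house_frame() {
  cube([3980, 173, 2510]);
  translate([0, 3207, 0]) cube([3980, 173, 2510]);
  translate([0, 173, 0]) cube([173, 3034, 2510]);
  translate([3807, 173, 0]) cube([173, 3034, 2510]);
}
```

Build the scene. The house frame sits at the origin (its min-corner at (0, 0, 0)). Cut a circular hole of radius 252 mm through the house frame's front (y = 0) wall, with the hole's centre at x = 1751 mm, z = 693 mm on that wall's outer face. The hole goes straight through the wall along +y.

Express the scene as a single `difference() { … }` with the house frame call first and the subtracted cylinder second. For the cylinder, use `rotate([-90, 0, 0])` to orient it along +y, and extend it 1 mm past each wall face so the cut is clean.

difference() {
  house_frame();
  translate([1751, -1, 693]) rotate([-90, 0, 0]) cylinder(h = 175, r = 252);
}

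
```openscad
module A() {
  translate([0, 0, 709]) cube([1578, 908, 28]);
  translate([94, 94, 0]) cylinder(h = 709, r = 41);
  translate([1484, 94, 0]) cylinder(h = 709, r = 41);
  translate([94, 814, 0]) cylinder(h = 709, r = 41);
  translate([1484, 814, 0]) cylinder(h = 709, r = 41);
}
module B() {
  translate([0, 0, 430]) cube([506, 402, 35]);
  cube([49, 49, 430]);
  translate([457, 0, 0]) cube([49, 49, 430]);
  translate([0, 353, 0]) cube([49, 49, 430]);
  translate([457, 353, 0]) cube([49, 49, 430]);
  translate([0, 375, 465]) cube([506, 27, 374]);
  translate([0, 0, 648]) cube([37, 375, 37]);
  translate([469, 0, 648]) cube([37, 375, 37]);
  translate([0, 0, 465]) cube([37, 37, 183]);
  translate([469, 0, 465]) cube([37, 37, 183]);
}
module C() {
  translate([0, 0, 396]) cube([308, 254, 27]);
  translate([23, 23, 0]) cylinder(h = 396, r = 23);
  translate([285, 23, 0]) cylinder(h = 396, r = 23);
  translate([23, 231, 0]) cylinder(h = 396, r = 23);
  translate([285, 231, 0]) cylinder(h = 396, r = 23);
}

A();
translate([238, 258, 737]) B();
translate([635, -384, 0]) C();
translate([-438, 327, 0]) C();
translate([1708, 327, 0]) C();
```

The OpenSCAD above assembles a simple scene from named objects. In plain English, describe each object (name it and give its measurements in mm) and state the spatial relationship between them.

A is a table with a 1578×908 mm rectangular top, 28 mm thick, top surface at z = 737 mm, supported by four round legs of 82 mm diameter, each leg's bounding box inset 53 mm from the nearest pair of top edges, running from the floor.

B is a chair: 506×402 mm seat, 35 mm thick, top at z = 465 mm, on four 49 mm square corner legs flush with the seat edges. A 27 mm thick backrest slab spans the full seat width, extending 374 mm above the seat top, its back face flush with the seat's +y edge. Two armrests of 37×37 mm section run along each side from the seat's front edge to the front of the backrest, top faces 220 mm above the seat top and outer faces flush with the seat's x-edges; a 37×37 mm post under the front of each armrest stands on the seat at the front corner.

C is a simple wooden stool: a rectangular seat 308 mm (x) by 254 mm (y), 27 mm thick, top face at z = 423 mm, on four round legs, each 46 mm in diameter. The legs rest on z = 0, each leg's axis is inset half a diameter from the nearest pair of seat edges (so the leg's bounding box is flush with the corner).

The chair is on top of the table. Three stools sit around the table at the −y, −x, +x sides.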